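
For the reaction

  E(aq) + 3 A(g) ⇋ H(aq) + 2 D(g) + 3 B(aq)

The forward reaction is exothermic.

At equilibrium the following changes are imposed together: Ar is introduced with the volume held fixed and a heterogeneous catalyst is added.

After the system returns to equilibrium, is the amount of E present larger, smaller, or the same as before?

unchanged

At constant volume, adding an inert gas leaves every reacting species' partial pressure unchanged, so Q is unchanged — no shift from this change.
A catalyst speeds both forward and reverse rates equally; it changes neither Q nor K — no shift from this change.
No net shift occurs, so the amount of E is unchanged.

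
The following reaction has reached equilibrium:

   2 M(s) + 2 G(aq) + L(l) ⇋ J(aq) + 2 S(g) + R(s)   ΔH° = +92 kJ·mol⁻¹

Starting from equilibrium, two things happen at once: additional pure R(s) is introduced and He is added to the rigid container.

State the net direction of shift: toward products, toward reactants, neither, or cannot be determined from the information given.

no shift

R is a pure solid; its activity is 1 regardless of amount, so Q is unaffected — no shift from this change.
At constant volume, adding an inert gas leaves every reacting species' partial pressure unchanged, so Q is unchanged — no shift from this change.
None of the changes alters Q relative to K, so there is no net shift.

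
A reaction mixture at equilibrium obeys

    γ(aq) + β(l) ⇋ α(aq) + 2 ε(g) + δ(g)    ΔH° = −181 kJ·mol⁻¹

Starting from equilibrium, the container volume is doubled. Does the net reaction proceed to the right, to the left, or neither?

right

Gas moles: reactants 0, products 3 (Δn_gas = +3). Expansion shifts the system toward the side with more moles of gas — to the right.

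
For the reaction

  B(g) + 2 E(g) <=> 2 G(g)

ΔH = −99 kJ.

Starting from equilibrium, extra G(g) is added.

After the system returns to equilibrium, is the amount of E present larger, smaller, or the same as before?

increases

Adding G (g), a product, drives the reaction to the left.
The net shift is to the left. E is a reactant, so its amount increases.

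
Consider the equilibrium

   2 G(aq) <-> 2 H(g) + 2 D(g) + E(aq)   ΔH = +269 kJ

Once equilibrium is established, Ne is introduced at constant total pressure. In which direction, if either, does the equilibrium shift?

right

Adding inert gas at constant total pressure expands the volume and lowers every reacting partial pressure. With Δn_gas = 4 − 0 = +4, Q moves away from K toward the side with fewer gas moles, so the system shifts toward the side with more gas moles — to the right.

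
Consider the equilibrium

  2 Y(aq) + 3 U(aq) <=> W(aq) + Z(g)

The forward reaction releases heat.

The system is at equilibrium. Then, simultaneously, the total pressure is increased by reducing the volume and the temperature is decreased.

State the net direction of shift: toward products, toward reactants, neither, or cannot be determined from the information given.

cannot be determined

Gas moles: reactants 0, products 1 (Δn_gas = +1). Compression shifts the system toward the side with fewer moles of gas — to the left.
The forward reaction is exothermic. Lowering T favours the exothermic direction — shift to the right.
The individual effects push in opposite directions; without quantitative information the net direction cannot be determined.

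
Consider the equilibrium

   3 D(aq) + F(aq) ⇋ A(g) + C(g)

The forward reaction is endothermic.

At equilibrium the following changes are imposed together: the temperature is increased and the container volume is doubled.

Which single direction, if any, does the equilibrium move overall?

right

The forward reaction is endothermic. Raising T favours the endothermic direction — shift to the right.
Gas moles: reactants 0, products 2 (Δn_gas = +2). Expansion shifts the system toward the side with more moles of gas — to the right.
All effects act in the same direction — net shift to the right.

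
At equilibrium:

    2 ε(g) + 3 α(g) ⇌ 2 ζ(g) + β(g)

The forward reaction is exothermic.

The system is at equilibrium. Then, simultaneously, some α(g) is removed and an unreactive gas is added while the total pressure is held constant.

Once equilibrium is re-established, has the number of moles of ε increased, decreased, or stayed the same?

increases

Removing α (g), a reactant, drives the reaction to the left.
Adding inert gas at constant total pressure expands the volume and lowers every reacting partial pressure. With Δn_gas = 3 − 5 = -2, Q moves away from K toward the side with fewer gas moles, so the system shifts toward the side with more gas moles — to the left.
The net shift is to the left. ε is a reactant, so its amount increases.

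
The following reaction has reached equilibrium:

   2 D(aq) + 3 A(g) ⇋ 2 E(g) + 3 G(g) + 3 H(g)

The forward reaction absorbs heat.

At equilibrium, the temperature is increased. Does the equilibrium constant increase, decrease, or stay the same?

K depends on temperature via the van 't Hoff relation. The forward reaction is endothermic, so raising T increases K.

increases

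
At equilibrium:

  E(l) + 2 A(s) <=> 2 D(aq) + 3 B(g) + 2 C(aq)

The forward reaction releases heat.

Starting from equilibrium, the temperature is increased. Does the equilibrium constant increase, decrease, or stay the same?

K depends on temperature via the van 't Hoff relation. The forward reaction is exothermic, so raising T decreases K.

decreases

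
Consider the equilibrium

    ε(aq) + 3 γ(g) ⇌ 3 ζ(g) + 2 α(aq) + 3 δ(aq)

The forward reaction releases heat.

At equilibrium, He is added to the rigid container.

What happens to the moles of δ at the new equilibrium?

unchanged

At constant volume, adding an inert gas leaves every reacting species' partial pressure unchanged, so Q is unchanged — no shift from this change.
No net shift occurs, so the amount of δ is unchanged.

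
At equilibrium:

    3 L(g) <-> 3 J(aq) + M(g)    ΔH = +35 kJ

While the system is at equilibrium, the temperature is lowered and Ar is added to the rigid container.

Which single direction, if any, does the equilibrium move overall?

left

The forward reaction is endothermic. Lowering T favours the exothermic direction — shift to the left.
At constant volume, adding an inert gas leaves every reacting species' partial pressure unchanged, so Q is unchanged — no shift from this change.
Only the nonzero effect(s) matter; the net shift is to the left.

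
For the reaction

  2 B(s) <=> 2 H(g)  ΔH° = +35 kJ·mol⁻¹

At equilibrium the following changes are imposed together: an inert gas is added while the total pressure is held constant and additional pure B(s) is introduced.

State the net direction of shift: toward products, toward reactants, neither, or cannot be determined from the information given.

right

Adding inert gas at constant total pressure expands the volume and lowers every reacting partial pressure. With Δn_gas = 2 − 0 = +2, Q moves away from K toward the side with fewer gas moles, so the system shifts toward the side with more gas moles — to the right.
B is a pure solid; its activity is 1 regardless of amount, so Q is unaffected — no shift from this change.
Only the nonzero effect(s) matter; the net shift is to the right.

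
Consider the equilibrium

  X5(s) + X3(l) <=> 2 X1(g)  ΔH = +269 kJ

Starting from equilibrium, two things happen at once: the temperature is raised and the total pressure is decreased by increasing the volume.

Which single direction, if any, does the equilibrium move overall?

right

The forward reaction is endothermic. Raising T favours the endothermic direction — shift to the right.
Gas moles: reactants 0, products 2 (Δn_gas = +2). Expansion shifts the system toward the side with more moles of gas — to the right.
All effects act in the same direction — net shift to the right.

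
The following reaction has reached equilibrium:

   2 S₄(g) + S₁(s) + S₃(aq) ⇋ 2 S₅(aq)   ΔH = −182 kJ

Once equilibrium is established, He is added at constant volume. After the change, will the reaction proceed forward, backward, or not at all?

no shift

At constant volume, adding an inert gas leaves every reacting species' partial pressure unchanged, so Q is unchanged — no shift from this change.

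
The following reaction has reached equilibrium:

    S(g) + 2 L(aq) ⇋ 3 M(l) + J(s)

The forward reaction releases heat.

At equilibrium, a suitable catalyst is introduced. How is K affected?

The equilibrium constant depends only on temperature. This perturbation changes neither the position of equilibrium nor K.

unchanged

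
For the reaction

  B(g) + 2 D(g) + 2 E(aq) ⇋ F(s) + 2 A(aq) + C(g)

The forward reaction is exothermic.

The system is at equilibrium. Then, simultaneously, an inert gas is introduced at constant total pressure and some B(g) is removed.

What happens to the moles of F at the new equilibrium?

decreases

Adding inert gas at constant total pressure expands the volume and lowers every reacting partial pressure. With Δn_gas = 1 − 3 = -2, Q moves away from K toward the side with fewer gas moles, so the system shifts toward the side with more gas moles — to the left.
Removing B (g), a reactant, drives the reaction to the left.
The net shift is to the left. F is a product, so its amount decreases.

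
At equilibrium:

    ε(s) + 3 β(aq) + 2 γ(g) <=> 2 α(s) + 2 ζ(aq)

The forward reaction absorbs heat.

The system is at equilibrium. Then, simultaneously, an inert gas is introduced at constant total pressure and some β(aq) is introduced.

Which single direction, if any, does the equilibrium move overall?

cannot be determined

Adding inert gas at constant total pressure expands the volume and lowers every reacting partial pressure. With Δn_gas = 0 − 2 = -2, Q moves away from K toward the side with fewer gas moles, so the system shifts toward the side with more gas moles — to the left.
Adding β (aq), a reactant, drives the reaction to the right.
The individual effects push in opposite directions; without quantitative information the net direction cannot be determined.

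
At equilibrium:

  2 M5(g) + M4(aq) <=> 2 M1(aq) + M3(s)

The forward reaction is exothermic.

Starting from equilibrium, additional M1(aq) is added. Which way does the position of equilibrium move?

Adding M1 (aq), a product, drives the reaction to the left.

left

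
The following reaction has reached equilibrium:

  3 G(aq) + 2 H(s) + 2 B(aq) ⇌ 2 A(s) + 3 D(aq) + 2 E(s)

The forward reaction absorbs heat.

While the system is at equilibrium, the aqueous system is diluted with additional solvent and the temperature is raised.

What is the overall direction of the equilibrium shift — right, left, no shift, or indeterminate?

Dilution lowers every aqueous concentration by the same factor. Δn_aq = 3 − 5 = -2, so the system shifts toward the side with more dissolved moles — to the left.
The forward reaction is endothermic. Raising T favours the endothermic direction — shift to the right.
The individual effects push in opposite directions; without quantitative information the net direction cannot be determined.

cannot be determined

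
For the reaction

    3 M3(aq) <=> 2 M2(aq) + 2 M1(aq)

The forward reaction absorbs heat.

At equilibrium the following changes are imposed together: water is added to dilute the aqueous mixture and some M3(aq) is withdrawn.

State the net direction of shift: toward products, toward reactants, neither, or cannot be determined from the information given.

cannot be determined

Dilution lowers every aqueous concentration by the same factor. Δn_aq = 4 − 3 = +1, so the system shifts toward the side with more dissolved moles — to the right.
Removing M3 (aq), a reactant, drives the reaction to the left.
The individual effects push in opposite directions; without quantitative information the net direction cannot be determined.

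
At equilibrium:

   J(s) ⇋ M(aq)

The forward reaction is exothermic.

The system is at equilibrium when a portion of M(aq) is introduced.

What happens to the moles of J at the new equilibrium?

Adding M (aq), a product, drives the reaction to the left.
The net shift is to the left. J is a reactant, so its amount increases.

increases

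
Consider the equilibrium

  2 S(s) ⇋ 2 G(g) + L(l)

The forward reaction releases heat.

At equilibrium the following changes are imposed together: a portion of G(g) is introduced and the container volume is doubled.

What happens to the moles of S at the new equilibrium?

cannot be determined

Adding G (g), a product, drives the reaction to the left.
Gas moles: reactants 0, products 2 (Δn_gas = +2). Expansion shifts the system toward the side with more moles of gas — to the right.
The two effects oppose each other, so the net shift — and hence the change in S — cannot be determined from the given information.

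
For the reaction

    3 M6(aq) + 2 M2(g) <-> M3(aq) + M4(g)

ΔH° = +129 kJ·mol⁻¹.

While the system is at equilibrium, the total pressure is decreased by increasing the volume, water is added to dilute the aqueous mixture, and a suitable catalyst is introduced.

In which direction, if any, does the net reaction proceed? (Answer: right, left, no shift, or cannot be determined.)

left

Gas moles: reactants 2, products 1 (Δn_gas = -1). Expansion shifts the system toward the side with more moles of gas — to the left.
Dilution lowers every aqueous concentration by the same factor. Δn_aq = 1 − 3 = -2, so the system shifts toward the side with more dissolved moles — to the left.
A catalyst speeds both forward and reverse rates equally; it changes neither Q nor K — no shift from this change.
Only the nonzero effect(s) matter; the net shift is to the left.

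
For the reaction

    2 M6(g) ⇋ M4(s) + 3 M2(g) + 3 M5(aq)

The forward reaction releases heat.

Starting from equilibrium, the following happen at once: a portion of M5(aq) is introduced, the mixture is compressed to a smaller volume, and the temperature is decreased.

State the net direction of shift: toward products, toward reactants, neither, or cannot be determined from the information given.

Adding M5 (aq), a product, drives the reaction to the left.
Gas moles: reactants 2, products 3 (Δn_gas = +1). Compression shifts the system toward the side with fewer moles of gas — to the left.
The forward reaction is exothermic. Lowering T favours the exothermic direction — shift to the right.
The individual effects push in opposite directions; without quantitative information the net direction cannot be determined.

cannot be determined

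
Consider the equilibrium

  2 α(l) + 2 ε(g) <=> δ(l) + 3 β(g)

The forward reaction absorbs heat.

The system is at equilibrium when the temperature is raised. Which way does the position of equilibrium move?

The forward reaction is endothermic. Raising T favours the endothermic direction — shift to the right.

right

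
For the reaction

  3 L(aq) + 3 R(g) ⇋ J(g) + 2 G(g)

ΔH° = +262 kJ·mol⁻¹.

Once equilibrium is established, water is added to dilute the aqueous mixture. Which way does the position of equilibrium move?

Dilution lowers every aqueous concentration by the same factor. Δn_aq = 0 − 3 = -3, so the system shifts toward the side with more dissolved moles — to the left.

left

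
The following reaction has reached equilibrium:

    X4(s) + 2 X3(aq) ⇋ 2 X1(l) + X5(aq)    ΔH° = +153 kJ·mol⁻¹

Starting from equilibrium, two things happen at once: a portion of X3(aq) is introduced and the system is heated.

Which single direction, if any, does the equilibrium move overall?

right

Adding X3 (aq), a reactant, drives the reaction to the right.
The forward reaction is endothermic. Raising T favours the endothermic direction — shift to the right.
All effects act in the same direction — net shift to the right.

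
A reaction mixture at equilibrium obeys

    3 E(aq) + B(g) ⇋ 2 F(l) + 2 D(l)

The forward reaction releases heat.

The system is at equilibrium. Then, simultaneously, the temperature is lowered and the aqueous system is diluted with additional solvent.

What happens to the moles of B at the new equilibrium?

cannot be determined

The forward reaction is exothermic. Lowering T favours the exothermic direction — shift to the right.
Dilution lowers every aqueous concentration by the same factor. Δn_aq = 0 − 3 = -3, so the system shifts toward the side with more dissolved moles — to the left.
The two effects oppose each other, so the net shift — and hence the change in B — cannot be determined from the given information.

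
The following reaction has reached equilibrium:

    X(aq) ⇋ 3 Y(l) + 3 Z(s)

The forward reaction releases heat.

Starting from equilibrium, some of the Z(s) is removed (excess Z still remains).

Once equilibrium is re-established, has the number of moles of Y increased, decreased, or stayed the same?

unchanged

Z is a pure solid; its activity is 1 regardless of amount, so Q is unaffected — no shift from this change.
No net shift occurs, so the amount of Y is unchanged.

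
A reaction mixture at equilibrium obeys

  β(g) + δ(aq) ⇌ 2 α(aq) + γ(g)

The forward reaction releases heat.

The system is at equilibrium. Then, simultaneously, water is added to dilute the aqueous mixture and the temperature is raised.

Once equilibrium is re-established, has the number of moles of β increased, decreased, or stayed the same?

Dilution lowers every aqueous concentration by the same factor. Δn_aq = 2 − 1 = +1, so the system shifts toward the side with more dissolved moles — to the right.
The forward reaction is exothermic. Raising T favours the endothermic direction — shift to the left.
The two effects oppose each other, so the net shift — and hence the change in β — cannot be determined from the given information.

cannot be determined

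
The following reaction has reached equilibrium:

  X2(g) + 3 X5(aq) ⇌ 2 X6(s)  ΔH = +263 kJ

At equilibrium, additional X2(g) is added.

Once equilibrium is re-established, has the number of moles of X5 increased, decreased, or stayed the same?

decreases

Adding X2 (g), a reactant, drives the reaction to the right.
The net shift is to the right. X5 is a reactant, so its amount decreases.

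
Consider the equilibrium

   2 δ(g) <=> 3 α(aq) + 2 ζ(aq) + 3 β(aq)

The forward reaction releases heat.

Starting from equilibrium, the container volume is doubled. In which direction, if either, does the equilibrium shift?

Gas moles: reactants 2, products 0 (Δn_gas = -2). Expansion shifts the system toward the side with more moles of gas — to the left.

left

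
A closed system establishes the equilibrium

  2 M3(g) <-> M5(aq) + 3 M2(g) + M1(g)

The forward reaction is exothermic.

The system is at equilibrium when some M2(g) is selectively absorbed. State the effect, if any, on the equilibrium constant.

unchanged

The equilibrium constant depends only on temperature. This perturbation may move the position of equilibrium, but since T is unchanged, K itself is unchanged.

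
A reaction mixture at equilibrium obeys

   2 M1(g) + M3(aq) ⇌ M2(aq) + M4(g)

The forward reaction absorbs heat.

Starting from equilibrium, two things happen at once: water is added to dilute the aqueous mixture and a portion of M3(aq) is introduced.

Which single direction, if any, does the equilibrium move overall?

Dilution scales every aqueous concentration by the same factor. Δn_aq = 1 − 1 = 0, so Q is unchanged — no shift.
Adding M3 (aq), a reactant, drives the reaction to the right.
Only the nonzero effect(s) matter; the net shift is to the right.

right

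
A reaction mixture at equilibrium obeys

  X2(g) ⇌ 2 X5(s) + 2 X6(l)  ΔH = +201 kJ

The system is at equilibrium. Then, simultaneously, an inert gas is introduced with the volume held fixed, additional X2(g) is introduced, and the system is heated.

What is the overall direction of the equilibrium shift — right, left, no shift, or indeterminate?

right

At constant volume, adding an inert gas leaves every reacting species' partial pressure unchanged, so Q is unchanged — no shift from this change.
Adding X2 (g), a reactant, drives the reaction to the right.
The forward reaction is endothermic. Raising T favours the endothermic direction — shift to the right.
Only the nonzero effect(s) matter; the net shift is to the right.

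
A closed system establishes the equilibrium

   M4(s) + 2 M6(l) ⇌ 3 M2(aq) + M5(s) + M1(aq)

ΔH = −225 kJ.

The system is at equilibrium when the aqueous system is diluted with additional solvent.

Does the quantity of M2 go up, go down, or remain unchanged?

Dilution lowers every aqueous concentration by the same factor. Δn_aq = 4 − 0 = +4, so the system shifts toward the side with more dissolved moles — to the right.
The net shift is to the right. M2 is a product, so its amount increases.

increases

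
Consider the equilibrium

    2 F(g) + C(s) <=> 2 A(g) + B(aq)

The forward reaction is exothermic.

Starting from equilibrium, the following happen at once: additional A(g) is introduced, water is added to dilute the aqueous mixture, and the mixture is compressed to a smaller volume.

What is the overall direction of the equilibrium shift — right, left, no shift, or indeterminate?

Adding A (g), a product, drives the reaction to the left.
Dilution lowers every aqueous concentration by the same factor. Δn_aq = 1 − 0 = +1, so the system shifts toward the side with more dissolved moles — to the right.
Gas moles: reactants 2, products 2. Δn_gas = 0, so a volume change leaves Q equal to K — no shift from this change.
The individual effects push in opposite directions; without quantitative information the net direction cannot be determined.

cannot be determined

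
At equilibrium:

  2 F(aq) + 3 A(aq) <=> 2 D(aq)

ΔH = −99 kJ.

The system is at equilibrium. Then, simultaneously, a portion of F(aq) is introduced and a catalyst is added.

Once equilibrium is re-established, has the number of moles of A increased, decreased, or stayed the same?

decreases

Adding F (aq), a reactant, drives the reaction to the right.
A catalyst speeds both forward and reverse rates equally; it changes neither Q nor K — no shift from this change.
The net shift is to the right. A is a reactant, so its amount decreases.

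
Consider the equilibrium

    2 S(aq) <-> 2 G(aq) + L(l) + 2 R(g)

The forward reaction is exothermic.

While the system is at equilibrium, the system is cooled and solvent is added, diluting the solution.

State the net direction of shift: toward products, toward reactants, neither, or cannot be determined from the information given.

The forward reaction is exothermic. Lowering T favours the exothermic direction — shift to the right.
Dilution scales every aqueous concentration by the same factor. Δn_aq = 2 − 2 = 0, so Q is unchanged — no shift.
Only the nonzero effect(s) matter; the net shift is to the right.

right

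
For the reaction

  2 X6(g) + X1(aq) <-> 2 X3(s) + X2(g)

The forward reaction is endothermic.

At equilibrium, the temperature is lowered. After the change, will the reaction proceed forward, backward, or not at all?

The forward reaction is endothermic. Lowering T favours the exothermic direction — shift to the left.

left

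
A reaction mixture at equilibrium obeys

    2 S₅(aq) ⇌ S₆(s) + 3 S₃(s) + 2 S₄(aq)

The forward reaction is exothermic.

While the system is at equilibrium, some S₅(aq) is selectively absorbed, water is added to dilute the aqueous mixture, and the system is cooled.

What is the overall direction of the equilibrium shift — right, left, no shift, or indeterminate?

Removing S₅ (aq), a reactant, drives the reaction to the left.
Dilution scales every aqueous concentration by the same factor. Δn_aq = 2 − 2 = 0, so Q is unchanged — no shift.
The forward reaction is exothermic. Lowering T favours the exothermic direction — shift to the right.
The individual effects push in opposite directions; without quantitative information the net direction cannot be determined.

cannot be determined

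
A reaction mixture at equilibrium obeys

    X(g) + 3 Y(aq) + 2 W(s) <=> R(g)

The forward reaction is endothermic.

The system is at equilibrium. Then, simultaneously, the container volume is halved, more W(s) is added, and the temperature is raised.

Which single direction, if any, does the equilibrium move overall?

right

Gas moles: reactants 1, products 1. Δn_gas = 0, so a volume change leaves Q equal to K — no shift from this change.
W is a pure solid; its activity is 1 regardless of amount, so Q is unaffected — no shift from this change.
The forward reaction is endothermic. Raising T favours the endothermic direction — shift to the right.
Only the nonzero effect(s) matter; the net shift is to the right.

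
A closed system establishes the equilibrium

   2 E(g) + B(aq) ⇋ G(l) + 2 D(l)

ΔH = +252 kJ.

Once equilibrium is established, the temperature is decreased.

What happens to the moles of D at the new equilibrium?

The forward reaction is endothermic. Lowering T favours the exothermic direction — shift to the left.
The net shift is to the left. D is a product, so its amount decreases.

decreases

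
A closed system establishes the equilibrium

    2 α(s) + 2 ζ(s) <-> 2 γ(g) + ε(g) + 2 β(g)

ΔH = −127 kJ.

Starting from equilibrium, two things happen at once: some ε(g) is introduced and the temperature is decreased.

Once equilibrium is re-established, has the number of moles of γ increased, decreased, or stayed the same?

cannot be determined

Adding ε (g), a product, drives the reaction to the left.
The forward reaction is exothermic. Lowering T favours the exothermic direction — shift to the right.
The two effects oppose each other, so the net shift — and hence the change in γ — cannot be determined from the given information.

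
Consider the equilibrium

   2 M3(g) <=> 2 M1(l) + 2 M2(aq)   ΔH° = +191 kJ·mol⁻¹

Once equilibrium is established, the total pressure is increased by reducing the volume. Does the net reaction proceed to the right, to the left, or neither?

Gas moles: reactants 2, products 0 (Δn_gas = -2). Compression shifts the system toward the side with fewer moles of gas — to the right.

right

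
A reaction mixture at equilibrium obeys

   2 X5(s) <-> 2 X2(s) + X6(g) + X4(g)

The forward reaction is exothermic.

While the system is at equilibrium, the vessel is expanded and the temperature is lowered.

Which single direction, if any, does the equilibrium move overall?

right

Gas moles: reactants 0, products 2 (Δn_gas = +2). Expansion shifts the system toward the side with more moles of gas — to the right.
The forward reaction is exothermic. Lowering T favours the exothermic direction — shift to the right.
All effects act in the same direction — net shift to the right.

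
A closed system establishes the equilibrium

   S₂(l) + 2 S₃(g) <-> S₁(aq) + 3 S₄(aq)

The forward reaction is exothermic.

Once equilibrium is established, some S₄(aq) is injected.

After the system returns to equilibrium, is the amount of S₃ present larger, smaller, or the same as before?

increases

Adding S₄ (aq), a product, drives the reaction to the left.
The net shift is to the left. S₃ is a reactant, so its amount increases.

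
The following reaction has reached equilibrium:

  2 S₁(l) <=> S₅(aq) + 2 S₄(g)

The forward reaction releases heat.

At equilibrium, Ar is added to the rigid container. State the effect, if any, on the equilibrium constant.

unchanged

The equilibrium constant depends only on temperature. This perturbation changes neither the position of equilibrium nor K.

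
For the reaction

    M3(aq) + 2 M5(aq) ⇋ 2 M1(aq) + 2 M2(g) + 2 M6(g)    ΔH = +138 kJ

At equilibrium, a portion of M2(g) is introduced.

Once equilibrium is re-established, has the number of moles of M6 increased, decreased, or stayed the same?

decreases

Adding M2 (g), a product, drives the reaction to the left.
The net shift is to the left. M6 is a product, so its amount decreases.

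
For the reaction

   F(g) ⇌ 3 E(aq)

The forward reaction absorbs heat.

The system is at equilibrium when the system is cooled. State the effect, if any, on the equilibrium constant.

decreases

K depends on temperature via the van 't Hoff relation. The forward reaction is endothermic, so lowering T decreases K.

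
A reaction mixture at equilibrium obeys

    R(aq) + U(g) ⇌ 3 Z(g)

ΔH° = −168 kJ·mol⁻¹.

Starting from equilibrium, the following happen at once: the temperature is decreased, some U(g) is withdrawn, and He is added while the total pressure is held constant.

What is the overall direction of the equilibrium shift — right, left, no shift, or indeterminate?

The forward reaction is exothermic. Lowering T favours the exothermic direction — shift to the right.
Removing U (g), a reactant, drives the reaction to the left.
Adding inert gas at constant total pressure expands the volume and lowers every reacting partial pressure. With Δn_gas = 3 − 1 = +2, Q moves away from K toward the side with fewer gas moles, so the system shifts toward the side with more gas moles — to the right.
The individual effects push in opposite directions; without quantitative information the net direction cannot be determined.

cannot be determined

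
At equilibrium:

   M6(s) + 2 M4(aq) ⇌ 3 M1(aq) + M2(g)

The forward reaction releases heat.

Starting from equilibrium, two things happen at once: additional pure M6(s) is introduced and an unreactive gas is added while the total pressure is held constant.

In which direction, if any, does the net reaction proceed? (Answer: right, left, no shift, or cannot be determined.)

right

M6 is a pure solid; its activity is 1 regardless of amount, so Q is unaffected — no shift from this change.
Adding inert gas at constant total pressure expands the volume and lowers every reacting partial pressure. With Δn_gas = 1 − 0 = +1, Q moves away from K toward the side with fewer gas moles, so the system shifts toward the side with more gas moles — to the right.
Only the nonzero effect(s) matter; the net shift is to the right.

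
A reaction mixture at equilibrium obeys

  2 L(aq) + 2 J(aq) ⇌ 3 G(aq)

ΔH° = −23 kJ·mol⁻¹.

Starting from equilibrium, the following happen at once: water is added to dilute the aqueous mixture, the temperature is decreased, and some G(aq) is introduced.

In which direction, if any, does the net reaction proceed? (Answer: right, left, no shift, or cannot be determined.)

Dilution lowers every aqueous concentration by the same factor. Δn_aq = 3 − 4 = -1, so the system shifts toward the side with more dissolved moles — to the left.
The forward reaction is exothermic. Lowering T favours the exothermic direction — shift to the right.
Adding G (aq), a product, drives the reaction to the left.
The individual effects push in opposite directions; without quantitative information the net direction cannot be determined.

cannot be determined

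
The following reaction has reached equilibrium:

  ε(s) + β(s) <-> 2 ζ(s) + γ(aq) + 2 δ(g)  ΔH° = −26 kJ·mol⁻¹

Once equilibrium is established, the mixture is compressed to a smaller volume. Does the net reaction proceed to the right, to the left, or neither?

Gas moles: reactants 0, products 2 (Δn_gas = +2). Compression shifts the system toward the side with fewer moles of gas — to the left.

left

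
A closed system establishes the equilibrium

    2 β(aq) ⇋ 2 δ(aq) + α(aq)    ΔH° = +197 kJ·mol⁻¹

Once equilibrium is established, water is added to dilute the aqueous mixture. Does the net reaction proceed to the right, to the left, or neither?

Dilution lowers every aqueous concentration by the same factor. Δn_aq = 3 − 2 = +1, so the system shifts toward the side with more dissolved moles — to the right.

right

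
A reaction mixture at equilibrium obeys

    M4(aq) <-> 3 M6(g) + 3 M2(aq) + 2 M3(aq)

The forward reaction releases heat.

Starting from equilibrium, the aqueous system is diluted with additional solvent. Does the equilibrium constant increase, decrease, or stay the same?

unchanged

The equilibrium constant depends only on temperature. This perturbation may move the position of equilibrium, but since T is unchanged, K itself is unchanged.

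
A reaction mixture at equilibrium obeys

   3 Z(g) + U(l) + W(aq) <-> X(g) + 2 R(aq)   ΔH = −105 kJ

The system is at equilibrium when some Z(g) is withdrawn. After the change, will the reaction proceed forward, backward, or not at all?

left

Removing Z (g), a reactant, drives the reaction to the left.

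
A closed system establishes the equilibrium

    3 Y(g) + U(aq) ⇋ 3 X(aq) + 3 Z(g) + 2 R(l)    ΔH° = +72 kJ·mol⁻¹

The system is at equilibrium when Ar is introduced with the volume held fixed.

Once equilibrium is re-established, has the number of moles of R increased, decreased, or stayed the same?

At constant volume, adding an inert gas leaves every reacting species' partial pressure unchanged, so Q is unchanged — no shift from this change.
No net shift occurs, so the amount of R is unchanged.

unchanged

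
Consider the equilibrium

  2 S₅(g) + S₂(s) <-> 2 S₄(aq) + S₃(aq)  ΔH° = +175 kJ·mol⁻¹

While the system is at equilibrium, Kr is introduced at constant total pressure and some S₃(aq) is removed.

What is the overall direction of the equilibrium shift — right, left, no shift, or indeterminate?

cannot be determined

Adding inert gas at constant total pressure expands the volume and lowers every reacting partial pressure. With Δn_gas = 0 − 2 = -2, Q moves away from K toward the side with fewer gas moles, so the system shifts toward the side with more gas moles — to the left.
Removing S₃ (aq), a product, drives the reaction to the right.
The individual effects push in opposite directions; without quantitative information the net direction cannot be determined.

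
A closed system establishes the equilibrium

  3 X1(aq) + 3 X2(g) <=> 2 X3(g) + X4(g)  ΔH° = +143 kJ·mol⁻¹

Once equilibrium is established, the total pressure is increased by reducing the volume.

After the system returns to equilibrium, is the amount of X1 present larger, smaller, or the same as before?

Gas moles: reactants 3, products 3. Δn_gas = 0, so a volume change leaves Q equal to K — no shift from this change.
No net shift occurs, so the amount of X1 is unchanged.

unchanged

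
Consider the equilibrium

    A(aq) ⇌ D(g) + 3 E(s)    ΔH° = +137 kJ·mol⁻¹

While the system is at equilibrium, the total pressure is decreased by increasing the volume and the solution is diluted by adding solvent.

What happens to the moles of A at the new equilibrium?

cannot be determined

Gas moles: reactants 0, products 1 (Δn_gas = +1). Expansion shifts the system toward the side with more moles of gas — to the right.
Dilution lowers every aqueous concentration by the same factor. Δn_aq = 0 − 1 = -1, so the system shifts toward the side with more dissolved moles — to the left.
The two effects oppose each other, so the net shift — and hence the change in A — cannot be determined from the given information.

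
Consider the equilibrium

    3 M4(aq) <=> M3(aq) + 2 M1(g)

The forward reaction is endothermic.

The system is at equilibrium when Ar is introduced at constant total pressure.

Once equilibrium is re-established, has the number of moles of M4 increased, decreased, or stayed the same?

decreases

Adding inert gas at constant total pressure expands the volume and lowers every reacting partial pressure. With Δn_gas = 2 − 0 = +2, Q moves away from K toward the side with fewer gas moles, so the system shifts toward the side with more gas moles — to the right.
The net shift is to the right. M4 is a reactant, so its amount decreases.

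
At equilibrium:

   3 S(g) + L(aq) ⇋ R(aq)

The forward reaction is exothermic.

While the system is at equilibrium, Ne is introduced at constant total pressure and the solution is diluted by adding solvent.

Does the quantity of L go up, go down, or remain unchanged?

Adding inert gas at constant total pressure expands the volume and lowers every reacting partial pressure. With Δn_gas = 0 − 3 = -3, Q moves away from K toward the side with fewer gas moles, so the system shifts toward the side with more gas moles — to the left.
Dilution scales every aqueous concentration by the same factor. Δn_aq = 1 − 1 = 0, so Q is unchanged — no shift.
The net shift is to the left. L is a reactant, so its amount increases.

increases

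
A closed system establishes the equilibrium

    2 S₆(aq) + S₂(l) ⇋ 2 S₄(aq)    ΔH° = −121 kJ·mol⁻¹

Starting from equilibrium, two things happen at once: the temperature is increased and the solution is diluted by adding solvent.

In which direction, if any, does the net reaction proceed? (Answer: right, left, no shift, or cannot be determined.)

The forward reaction is exothermic. Raising T favours the endothermic direction — shift to the left.
Dilution scales every aqueous concentration by the same factor. Δn_aq = 2 − 2 = 0, so Q is unchanged — no shift.
Only the nonzero effect(s) matter; the net shift is to the left.

left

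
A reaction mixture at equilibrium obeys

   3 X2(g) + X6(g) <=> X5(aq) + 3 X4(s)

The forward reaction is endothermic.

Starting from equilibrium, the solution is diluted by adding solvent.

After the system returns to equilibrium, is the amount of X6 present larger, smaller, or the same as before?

decreases

Dilution lowers every aqueous concentration by the same factor. Δn_aq = 1 − 0 = +1, so the system shifts toward the side with more dissolved moles — to the right.
The net shift is to the right. X6 is a reactant, so its amount decreases.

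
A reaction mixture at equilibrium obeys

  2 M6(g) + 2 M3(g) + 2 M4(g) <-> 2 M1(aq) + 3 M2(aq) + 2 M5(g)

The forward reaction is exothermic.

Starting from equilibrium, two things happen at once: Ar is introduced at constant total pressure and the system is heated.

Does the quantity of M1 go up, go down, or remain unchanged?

decreases

Adding inert gas at constant total pressure expands the volume and lowers every reacting partial pressure. With Δn_gas = 2 − 6 = -4, Q moves away from K toward the side with fewer gas moles, so the system shifts toward the side with more gas moles — to the left.
The forward reaction is exothermic. Raising T favours the endothermic direction — shift to the left.
The net shift is to the left. M1 is a product, so its amount decreases.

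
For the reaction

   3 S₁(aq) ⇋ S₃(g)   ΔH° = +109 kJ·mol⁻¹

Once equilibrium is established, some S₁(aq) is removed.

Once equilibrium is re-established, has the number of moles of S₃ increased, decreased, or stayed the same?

Removing S₁ (aq), a reactant, drives the reaction to the left.
The net shift is to the left. S₃ is a product, so its amount decreases.

decreases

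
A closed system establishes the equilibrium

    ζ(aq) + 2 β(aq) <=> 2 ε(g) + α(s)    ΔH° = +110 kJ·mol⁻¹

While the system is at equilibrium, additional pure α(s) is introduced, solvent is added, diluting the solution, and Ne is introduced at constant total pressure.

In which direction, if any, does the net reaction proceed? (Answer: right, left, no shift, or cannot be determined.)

cannot be determined

α is a pure solid; its activity is 1 regardless of amount, so Q is unaffected — no shift from this change.
Dilution lowers every aqueous concentration by the same factor. Δn_aq = 0 − 3 = -3, so the system shifts toward the side with more dissolved moles — to the left.
Adding inert gas at constant total pressure expands the volume and lowers every reacting partial pressure. With Δn_gas = 2 − 0 = +2, Q moves away from K toward the side with fewer gas moles, so the system shifts toward the side with more gas moles — to the right.
The individual effects push in opposite directions; without quantitative information the net direction cannot be determined.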